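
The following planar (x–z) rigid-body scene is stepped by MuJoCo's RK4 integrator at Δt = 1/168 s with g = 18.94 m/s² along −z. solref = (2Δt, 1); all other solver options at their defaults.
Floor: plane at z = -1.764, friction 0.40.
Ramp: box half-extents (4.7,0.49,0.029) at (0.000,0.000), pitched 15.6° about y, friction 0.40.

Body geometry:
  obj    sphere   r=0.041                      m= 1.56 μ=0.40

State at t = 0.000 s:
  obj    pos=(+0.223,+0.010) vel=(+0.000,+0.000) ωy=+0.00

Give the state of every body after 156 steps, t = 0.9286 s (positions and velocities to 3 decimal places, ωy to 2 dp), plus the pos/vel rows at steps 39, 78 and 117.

State at t = 0.9286 s:
  obj    pos=(+1.734,-0.411) vel=(+3.253,-0.908) ωy=+82.39

Key-timestep trajectory:
   step    t(s)  obj.x    obj.z    obj.vx   obj.vz 
     39  0.2321   +0.318  -0.016  +0.813  -0.227
     78  0.4643   +0.601  -0.095  +1.627  -0.454
    117  0.6964   +1.073  -0.227  +2.440  -0.681


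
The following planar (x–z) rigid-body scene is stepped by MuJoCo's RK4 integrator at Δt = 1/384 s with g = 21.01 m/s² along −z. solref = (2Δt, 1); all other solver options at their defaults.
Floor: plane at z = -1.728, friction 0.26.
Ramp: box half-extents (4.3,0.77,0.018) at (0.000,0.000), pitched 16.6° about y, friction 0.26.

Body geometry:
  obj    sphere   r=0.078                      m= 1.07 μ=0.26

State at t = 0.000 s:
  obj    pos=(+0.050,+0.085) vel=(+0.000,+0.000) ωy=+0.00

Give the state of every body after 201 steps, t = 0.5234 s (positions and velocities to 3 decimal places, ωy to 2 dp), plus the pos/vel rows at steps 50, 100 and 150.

State at t = 0.5234 s:
  obj    pos=(+0.613,-0.083) vel=(+2.151,-0.641) ωy=+28.77

Key-timestep trajectory:
   step    t(s)  obj.x    obj.z    obj.vx   obj.vz 
     50  0.1302   +0.085  +0.075  +0.535  -0.160
    100  0.2604   +0.189  +0.044  +1.070  -0.319
    150  0.3906   +0.364  -0.008  +1.605  -0.478


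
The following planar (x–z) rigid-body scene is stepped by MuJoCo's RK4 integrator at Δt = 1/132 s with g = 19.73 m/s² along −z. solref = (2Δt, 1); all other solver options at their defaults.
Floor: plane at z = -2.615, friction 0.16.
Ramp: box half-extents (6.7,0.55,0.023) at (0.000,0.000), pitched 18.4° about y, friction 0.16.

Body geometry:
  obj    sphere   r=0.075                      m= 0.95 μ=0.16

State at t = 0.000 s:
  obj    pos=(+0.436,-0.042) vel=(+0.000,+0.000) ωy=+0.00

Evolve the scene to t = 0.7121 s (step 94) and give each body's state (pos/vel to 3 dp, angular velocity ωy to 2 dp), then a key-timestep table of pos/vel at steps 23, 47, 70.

State at t = 0.7121 s:
  obj    pos=(+1.507,-0.398) vel=(+3.006,-1.000) ωy=+42.22

Key-timestep trajectory:
   step    t(s)  obj.x    obj.z    obj.vx   obj.vz 
     23  0.1742   +0.500  -0.063  +0.736  -0.245
     47  0.3561   +0.704  -0.131  +1.503  -0.500
     70  0.5303   +1.030  -0.239  +2.239  -0.745


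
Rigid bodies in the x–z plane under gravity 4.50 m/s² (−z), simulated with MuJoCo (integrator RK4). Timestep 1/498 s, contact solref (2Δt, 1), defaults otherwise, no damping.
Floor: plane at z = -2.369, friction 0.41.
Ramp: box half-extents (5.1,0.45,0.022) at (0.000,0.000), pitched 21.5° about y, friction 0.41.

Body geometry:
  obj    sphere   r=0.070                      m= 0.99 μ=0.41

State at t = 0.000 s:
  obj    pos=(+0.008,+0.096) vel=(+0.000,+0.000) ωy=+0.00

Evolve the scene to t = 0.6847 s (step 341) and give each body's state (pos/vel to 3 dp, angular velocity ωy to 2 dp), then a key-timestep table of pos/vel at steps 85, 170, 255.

State at t = 0.6847 s:
  obj    pos=(+0.265,-0.005) vel=(+0.751,-0.296) ωy=+11.52

Key-timestep trajectory:
   step    t(s)  obj.x    obj.z    obj.vx   obj.vz 
     85  0.1707   +0.024  +0.089  +0.187  -0.074
    170  0.3414   +0.072  +0.071  +0.374  -0.147
    255  0.5120   +0.152  +0.039  +0.561  -0.221


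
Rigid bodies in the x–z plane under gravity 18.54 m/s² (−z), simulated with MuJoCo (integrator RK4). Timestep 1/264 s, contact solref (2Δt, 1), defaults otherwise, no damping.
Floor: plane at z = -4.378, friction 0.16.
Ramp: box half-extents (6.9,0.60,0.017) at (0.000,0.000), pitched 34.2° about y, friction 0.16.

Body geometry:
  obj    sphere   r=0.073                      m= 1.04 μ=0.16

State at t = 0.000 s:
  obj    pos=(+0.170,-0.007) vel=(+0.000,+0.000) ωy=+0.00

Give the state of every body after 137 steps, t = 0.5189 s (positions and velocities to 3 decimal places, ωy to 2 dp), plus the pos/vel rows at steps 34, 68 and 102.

State at t = 0.5189 s:
  obj    pos=(+1.058,-0.610) vel=(+3.407,-2.352) ωy=+43.42

Key-timestep trajectory:
   step    t(s)  obj.x    obj.z    obj.vx   obj.vz 
     34  0.1288   +0.225  -0.044  +0.856  -0.561
     68  0.2576   +0.389  -0.155  +1.692  -1.165
    102  0.3864   +0.662  -0.341  +2.557  -1.708


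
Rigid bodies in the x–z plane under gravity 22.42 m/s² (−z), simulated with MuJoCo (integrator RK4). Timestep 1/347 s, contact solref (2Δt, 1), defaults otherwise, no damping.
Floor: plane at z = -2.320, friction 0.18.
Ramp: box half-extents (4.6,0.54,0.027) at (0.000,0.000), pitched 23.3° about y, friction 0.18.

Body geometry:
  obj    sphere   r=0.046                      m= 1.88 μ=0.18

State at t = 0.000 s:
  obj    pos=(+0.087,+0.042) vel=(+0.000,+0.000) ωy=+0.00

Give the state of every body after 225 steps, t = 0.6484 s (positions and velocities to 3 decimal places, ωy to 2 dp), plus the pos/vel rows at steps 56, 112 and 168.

State at t = 0.6484 s:
  obj    pos=(+1.310,-0.485) vel=(+3.773,-1.625) ωy=+89.27

Key-timestep trajectory:
   step    t(s)  obj.x    obj.z    obj.vx   obj.vz 
     56  0.1614   +0.163  +0.009  +0.939  -0.404
    112  0.3228   +0.390  -0.089  +1.878  -0.809
    168  0.4841   +0.769  -0.252  +2.817  -1.213


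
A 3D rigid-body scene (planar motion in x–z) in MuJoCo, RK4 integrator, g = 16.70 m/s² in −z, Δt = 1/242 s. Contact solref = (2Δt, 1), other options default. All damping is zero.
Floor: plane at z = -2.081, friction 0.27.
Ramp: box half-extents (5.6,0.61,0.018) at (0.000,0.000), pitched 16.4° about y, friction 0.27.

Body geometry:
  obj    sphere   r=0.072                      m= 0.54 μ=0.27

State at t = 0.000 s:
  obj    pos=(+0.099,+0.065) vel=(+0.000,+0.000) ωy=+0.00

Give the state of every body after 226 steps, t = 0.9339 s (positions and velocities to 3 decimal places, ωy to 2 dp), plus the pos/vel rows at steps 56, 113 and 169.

State at t = 0.9339 s:
  obj    pos=(+1.508,-0.350) vel=(+3.017,-0.888) ωy=+43.68

Key-timestep trajectory:
   step    t(s)  obj.x    obj.z    obj.vx   obj.vz 
     56  0.2314   +0.185  +0.039  +0.748  -0.220
    113  0.4669   +0.451  -0.039  +1.509  -0.444
    169  0.6983   +0.887  -0.167  +2.256  -0.664


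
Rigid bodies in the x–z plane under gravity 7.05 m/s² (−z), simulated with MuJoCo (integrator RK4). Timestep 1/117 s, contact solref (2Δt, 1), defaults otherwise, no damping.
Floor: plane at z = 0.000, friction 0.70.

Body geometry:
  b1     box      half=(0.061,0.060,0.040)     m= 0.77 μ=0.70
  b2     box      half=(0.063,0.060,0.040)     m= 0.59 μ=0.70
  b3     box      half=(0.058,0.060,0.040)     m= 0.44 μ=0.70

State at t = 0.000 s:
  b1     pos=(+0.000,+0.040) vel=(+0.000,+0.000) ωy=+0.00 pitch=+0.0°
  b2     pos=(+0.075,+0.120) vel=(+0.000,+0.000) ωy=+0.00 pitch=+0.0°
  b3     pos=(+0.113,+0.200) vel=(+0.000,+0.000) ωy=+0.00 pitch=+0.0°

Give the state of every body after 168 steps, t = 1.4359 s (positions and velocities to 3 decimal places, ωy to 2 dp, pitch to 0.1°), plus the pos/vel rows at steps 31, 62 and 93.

State at t = 1.4359 s:
  b1     pos=(+0.000,+0.040) vel=(+0.000,+0.000) ωy=+0.00 pitch=+0.0°
  b2     pos=(+0.133,+0.063) vel=(+0.000,+0.000) ωy=+0.00 pitch=+90.0°
  b3     pos=(+0.346,+0.040) vel=(+0.000,+0.000) ωy=+0.00 pitch=+180.0°

Key-timestep trajectory:
   step    t(s)  b1.x    b1.z    b1.vx   b1.vz   b2.x    b2.z    b2.vx   b2.vz   b3.x    b3.z    b3.vx   b3.vz 
     31  0.2650   +0.000  +0.040  +0.000  +0.000   +0.104  +0.088  +0.190  -0.493   +0.195  +0.109  +0.482  -1.021
     62  0.5299   +0.000  +0.040  +0.000  +0.000   +0.157  +0.073  +0.009  +0.002   +0.304  +0.068  +0.341  -0.107
     93  0.7949   +0.000  +0.040  +0.000  +0.000   +0.127  +0.066  -0.003  +0.017   +0.346  +0.040  +0.000  +0.000


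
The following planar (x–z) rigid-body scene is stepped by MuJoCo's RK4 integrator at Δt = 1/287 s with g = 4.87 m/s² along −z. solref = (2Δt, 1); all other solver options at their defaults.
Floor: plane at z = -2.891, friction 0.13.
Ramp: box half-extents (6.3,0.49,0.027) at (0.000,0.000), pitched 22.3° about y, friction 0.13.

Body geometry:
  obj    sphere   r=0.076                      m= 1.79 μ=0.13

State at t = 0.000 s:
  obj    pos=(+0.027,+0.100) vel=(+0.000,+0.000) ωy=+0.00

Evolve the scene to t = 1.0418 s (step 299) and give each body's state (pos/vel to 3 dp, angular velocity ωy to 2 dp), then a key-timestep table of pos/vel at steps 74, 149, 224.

State at t = 1.0418 s:
  obj    pos=(+0.690,-0.172) vel=(+1.272,-0.522) ωy=+18.09

Key-timestep trajectory:
   step    t(s)  obj.x    obj.z    obj.vx   obj.vz 
     74  0.2578   +0.068  +0.084  +0.315  -0.129
    149  0.5192   +0.192  +0.033  +0.634  -0.260
    224  0.7805   +0.399  -0.052  +0.953  -0.391


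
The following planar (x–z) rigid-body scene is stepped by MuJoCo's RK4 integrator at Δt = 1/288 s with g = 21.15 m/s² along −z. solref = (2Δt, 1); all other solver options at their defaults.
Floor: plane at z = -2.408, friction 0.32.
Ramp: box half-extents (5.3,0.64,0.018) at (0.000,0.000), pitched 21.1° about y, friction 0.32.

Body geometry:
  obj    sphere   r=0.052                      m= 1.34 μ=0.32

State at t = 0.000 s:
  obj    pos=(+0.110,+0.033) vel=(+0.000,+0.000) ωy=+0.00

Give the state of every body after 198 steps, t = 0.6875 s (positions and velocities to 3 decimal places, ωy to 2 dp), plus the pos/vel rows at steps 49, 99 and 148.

State at t = 0.6875 s:
  obj    pos=(+1.309,-0.430) vel=(+3.488,-1.346) ωy=+71.89

Key-timestep trajectory:
   step    t(s)  obj.x    obj.z    obj.vx   obj.vz 
     49  0.1701   +0.183  +0.004  +0.863  -0.333
     99  0.3438   +0.410  -0.083  +1.744  -0.673
    148  0.5139   +0.780  -0.226  +2.607  -1.006


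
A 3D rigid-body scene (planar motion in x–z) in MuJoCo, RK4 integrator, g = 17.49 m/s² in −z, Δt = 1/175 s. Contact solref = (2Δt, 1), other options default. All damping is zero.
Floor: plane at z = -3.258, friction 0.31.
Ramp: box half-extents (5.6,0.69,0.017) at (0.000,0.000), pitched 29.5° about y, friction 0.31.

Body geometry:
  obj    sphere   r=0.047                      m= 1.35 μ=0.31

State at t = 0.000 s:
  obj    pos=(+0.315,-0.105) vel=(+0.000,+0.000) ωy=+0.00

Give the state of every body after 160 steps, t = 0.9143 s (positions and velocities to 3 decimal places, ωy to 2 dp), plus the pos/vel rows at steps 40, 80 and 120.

State at t = 0.9143 s:
  obj    pos=(+2.553,-1.371) vel=(+4.895,-2.770) ωy=+119.65

Key-timestep trajectory:
   step    t(s)  obj.x    obj.z    obj.vx   obj.vz 
     40  0.2286   +0.455  -0.184  +1.224  -0.693
     80  0.4571   +0.875  -0.421  +2.448  -1.385
    120  0.6857   +1.574  -0.817  +3.672  -2.077


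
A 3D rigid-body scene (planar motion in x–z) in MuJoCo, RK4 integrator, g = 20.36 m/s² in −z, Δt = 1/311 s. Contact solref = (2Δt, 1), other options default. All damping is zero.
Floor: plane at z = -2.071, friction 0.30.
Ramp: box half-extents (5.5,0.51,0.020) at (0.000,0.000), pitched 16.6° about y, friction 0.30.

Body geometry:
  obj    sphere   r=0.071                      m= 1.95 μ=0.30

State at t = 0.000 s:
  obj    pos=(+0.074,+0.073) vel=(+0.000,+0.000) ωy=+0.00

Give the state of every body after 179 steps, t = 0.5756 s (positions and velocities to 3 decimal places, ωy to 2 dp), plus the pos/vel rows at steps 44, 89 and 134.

State at t = 0.5756 s:
  obj    pos=(+0.734,-0.124) vel=(+2.292,-0.683) ωy=+33.67

Key-timestep trajectory:
   step    t(s)  obj.x    obj.z    obj.vx   obj.vz 
     44  0.1415   +0.114  +0.061  +0.563  -0.168
     89  0.2862   +0.237  +0.024  +1.140  -0.340
    134  0.4309   +0.444  -0.037  +1.716  -0.511


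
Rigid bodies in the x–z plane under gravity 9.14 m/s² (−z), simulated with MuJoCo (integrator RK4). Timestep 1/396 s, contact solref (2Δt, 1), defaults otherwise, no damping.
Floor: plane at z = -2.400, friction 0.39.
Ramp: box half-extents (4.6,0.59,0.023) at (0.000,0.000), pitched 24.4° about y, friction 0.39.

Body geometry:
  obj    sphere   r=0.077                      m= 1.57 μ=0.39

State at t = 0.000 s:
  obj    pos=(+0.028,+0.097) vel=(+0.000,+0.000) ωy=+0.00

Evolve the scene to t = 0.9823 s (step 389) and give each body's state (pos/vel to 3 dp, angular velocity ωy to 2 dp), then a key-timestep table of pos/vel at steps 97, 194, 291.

State at t = 0.9823 s:
  obj    pos=(+1.213,-0.440) vel=(+2.413,-1.094) ωy=+34.40

Key-timestep trajectory:
   step    t(s)  obj.x    obj.z    obj.vx   obj.vz 
     97  0.2449   +0.102  +0.064  +0.602  -0.273
    194  0.4899   +0.323  -0.037  +1.203  -0.546
    291  0.7348   +0.691  -0.204  +1.805  -0.819


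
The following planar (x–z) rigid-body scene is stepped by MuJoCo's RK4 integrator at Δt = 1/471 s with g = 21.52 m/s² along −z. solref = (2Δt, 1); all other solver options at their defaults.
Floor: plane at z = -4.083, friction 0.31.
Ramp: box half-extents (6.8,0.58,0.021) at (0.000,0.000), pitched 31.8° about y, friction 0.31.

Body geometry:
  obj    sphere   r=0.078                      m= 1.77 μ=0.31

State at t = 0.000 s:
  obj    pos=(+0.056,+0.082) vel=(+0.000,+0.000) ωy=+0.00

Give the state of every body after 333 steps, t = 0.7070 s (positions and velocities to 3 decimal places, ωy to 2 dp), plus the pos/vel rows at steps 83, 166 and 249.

State at t = 0.7070 s:
  obj    pos=(+1.777,-0.985) vel=(+4.867,-3.018) ωy=+73.41

Key-timestep trajectory:
   step    t(s)  obj.x    obj.z    obj.vx   obj.vz 
     83  0.1762   +0.163  +0.015  +1.213  -0.752
    166  0.3524   +0.484  -0.183  +2.426  -1.504
    249  0.5287   +1.018  -0.515  +3.640  -2.257


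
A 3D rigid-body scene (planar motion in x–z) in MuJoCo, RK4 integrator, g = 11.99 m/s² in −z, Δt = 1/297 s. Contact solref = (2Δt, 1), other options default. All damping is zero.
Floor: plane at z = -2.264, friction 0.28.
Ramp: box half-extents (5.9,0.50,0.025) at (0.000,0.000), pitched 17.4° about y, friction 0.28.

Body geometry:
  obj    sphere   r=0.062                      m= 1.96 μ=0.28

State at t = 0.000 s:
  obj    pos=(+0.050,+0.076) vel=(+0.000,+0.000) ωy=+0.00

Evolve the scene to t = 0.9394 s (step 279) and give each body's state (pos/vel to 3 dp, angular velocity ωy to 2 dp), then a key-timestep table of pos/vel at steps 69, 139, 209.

State at t = 0.9394 s:
  obj    pos=(+1.128,-0.262) vel=(+2.296,-0.719) ωy=+38.80

Key-timestep trajectory:
   step    t(s)  obj.x    obj.z    obj.vx   obj.vz 
     69  0.2323   +0.116  +0.055  +0.568  -0.178
    139  0.4680   +0.318  -0.008  +1.144  -0.358
    209  0.7037   +0.655  -0.114  +1.720  -0.539


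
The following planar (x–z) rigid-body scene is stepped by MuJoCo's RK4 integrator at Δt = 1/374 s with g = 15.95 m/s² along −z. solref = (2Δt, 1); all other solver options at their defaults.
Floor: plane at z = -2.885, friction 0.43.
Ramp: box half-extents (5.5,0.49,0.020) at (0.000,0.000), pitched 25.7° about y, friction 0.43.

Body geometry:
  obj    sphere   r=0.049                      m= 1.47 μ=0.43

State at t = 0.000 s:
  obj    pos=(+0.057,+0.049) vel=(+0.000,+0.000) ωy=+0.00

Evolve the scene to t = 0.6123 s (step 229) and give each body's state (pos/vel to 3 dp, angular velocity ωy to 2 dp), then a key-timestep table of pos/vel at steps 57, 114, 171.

State at t = 0.6123 s:
  obj    pos=(+0.892,-0.353) vel=(+2.726,-1.312) ωy=+61.73

Key-timestep trajectory:
   step    t(s)  obj.x    obj.z    obj.vx   obj.vz 
     57  0.1524   +0.109  +0.024  +0.679  -0.327
    114  0.3048   +0.264  -0.050  +1.357  -0.653
    171  0.4572   +0.522  -0.175  +2.036  -0.980


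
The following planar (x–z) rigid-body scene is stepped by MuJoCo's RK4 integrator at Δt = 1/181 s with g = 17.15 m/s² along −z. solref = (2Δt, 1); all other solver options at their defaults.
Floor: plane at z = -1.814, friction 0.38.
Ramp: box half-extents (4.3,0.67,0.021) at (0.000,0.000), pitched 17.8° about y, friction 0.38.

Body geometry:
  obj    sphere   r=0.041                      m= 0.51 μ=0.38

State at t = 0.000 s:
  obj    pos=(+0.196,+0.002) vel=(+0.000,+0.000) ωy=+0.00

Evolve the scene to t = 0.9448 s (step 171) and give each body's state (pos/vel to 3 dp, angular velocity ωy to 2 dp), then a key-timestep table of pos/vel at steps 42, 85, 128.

State at t = 0.9448 s:
  obj    pos=(+1.787,-0.509) vel=(+3.368,-1.081) ωy=+86.28

Key-timestep trajectory:
   step    t(s)  obj.x    obj.z    obj.vx   obj.vz 
     42  0.2320   +0.292  -0.029  +0.827  -0.266
     85  0.4696   +0.589  -0.124  +1.674  -0.538
    128  0.7072   +1.088  -0.284  +2.521  -0.810


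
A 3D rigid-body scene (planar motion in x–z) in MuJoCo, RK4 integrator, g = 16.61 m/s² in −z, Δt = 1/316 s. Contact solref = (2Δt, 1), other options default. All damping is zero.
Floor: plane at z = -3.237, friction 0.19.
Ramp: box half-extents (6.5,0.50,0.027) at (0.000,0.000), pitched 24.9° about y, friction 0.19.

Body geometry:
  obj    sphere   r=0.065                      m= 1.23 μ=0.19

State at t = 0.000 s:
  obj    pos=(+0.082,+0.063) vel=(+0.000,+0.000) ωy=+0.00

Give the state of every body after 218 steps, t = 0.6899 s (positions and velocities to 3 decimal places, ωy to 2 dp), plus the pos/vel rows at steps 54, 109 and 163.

State at t = 0.6899 s:
  obj    pos=(+1.160,-0.437) vel=(+3.126,-1.451) ωy=+53.00

Key-timestep trajectory:
   step    t(s)  obj.x    obj.z    obj.vx   obj.vz 
     54  0.1709   +0.148  +0.033  +0.775  -0.360
    109  0.3449   +0.352  -0.062  +1.563  -0.726
    163  0.5158   +0.685  -0.217  +2.337  -1.085


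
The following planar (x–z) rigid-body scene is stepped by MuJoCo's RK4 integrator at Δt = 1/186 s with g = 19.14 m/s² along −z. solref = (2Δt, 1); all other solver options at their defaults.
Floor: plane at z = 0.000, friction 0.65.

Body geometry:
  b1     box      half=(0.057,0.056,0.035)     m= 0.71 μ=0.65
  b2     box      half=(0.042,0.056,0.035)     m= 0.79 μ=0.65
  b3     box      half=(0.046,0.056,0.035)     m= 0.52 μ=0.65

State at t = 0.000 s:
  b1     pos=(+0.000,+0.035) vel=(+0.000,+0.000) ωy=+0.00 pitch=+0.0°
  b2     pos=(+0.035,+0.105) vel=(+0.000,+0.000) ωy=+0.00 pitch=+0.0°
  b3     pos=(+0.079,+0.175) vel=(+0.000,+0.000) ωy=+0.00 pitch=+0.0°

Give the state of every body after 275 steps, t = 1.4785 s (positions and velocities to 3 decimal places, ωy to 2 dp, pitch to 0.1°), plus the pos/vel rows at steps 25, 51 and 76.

State at t = 1.4785 s:
  b1     pos=(+0.000,+0.035) vel=(+0.000,+0.000) ωy=+0.00 pitch=+0.0°
  b2     pos=(+0.035,+0.105) vel=(+0.000,+0.000) ωy=+0.00 pitch=+0.0°
  b3     pos=(+0.190,+0.035) vel=(+0.000,+0.000) ωy=+0.00 pitch=+180.0°

Key-timestep trajectory:
   step    t(s)  b1.x    b1.z    b1.vx   b1.vz   b2.x    b2.z    b2.vx   b2.vz   b3.x    b3.z    b3.vx   b3.vz 
     25  0.1344   +0.000  +0.035  +0.000  +0.000   +0.035  +0.105  -0.002  +0.000   +0.087  +0.173  +0.165  -0.049
     51  0.2742   +0.000  +0.035  +0.000  +0.000   +0.035  +0.105  +0.000  +0.000   +0.131  +0.081  +0.359  -1.793
     76  0.4086   +0.000  +0.035  +0.000  +0.000   +0.035  +0.105  +0.000  +0.000   +0.170  +0.051  +0.439  -0.227


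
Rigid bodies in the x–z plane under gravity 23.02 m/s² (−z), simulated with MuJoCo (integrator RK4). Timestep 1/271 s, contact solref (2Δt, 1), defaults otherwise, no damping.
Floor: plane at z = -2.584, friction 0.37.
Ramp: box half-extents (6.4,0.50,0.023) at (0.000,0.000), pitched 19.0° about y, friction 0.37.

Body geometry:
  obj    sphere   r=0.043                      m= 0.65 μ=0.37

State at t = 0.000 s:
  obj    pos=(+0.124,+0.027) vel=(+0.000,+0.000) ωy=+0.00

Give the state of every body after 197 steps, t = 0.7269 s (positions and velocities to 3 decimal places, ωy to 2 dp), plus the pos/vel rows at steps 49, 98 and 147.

State at t = 0.7269 s:
  obj    pos=(+1.461,-0.433) vel=(+3.679,-1.267) ωy=+90.49

Key-timestep trajectory:
   step    t(s)  obj.x    obj.z    obj.vx   obj.vz 
     49  0.1808   +0.207  -0.001  +0.915  -0.315
     98  0.3616   +0.455  -0.087  +1.831  -0.630
    147  0.5424   +0.869  -0.229  +2.746  -0.945


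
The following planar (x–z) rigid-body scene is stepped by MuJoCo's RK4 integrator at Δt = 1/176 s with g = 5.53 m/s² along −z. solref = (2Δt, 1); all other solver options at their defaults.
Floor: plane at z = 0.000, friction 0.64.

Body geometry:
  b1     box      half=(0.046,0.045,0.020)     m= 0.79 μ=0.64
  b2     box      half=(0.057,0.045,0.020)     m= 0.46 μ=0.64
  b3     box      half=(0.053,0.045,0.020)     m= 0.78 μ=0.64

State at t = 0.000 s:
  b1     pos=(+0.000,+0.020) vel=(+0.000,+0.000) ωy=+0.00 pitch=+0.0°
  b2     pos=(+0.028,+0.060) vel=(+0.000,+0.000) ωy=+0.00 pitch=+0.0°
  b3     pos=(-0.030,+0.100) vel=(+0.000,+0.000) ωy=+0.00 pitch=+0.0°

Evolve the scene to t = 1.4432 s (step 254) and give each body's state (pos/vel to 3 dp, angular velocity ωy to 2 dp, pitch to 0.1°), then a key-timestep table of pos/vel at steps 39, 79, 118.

State at t = 1.4432 s:
  b1     pos=(+0.000,+0.020) vel=(+0.000,+0.000) ωy=+0.00 pitch=+0.0°
  b2     pos=(+0.028,+0.060) vel=(+0.000,+0.000) ωy=+0.00 pitch=+0.0°
  b3     pos=(-0.160,+0.020) vel=(+0.000,+0.000) ωy=+0.00 pitch=+180.0°

Key-timestep trajectory:
   step    t(s)  b1.x    b1.z    b1.vx   b1.vz   b2.x    b2.z    b2.vx   b2.vz   b3.x    b3.z    b3.vx   b3.vz 
     39  0.2216   +0.000  +0.020  +0.000  +0.000   +0.028  +0.060  +0.000  +0.000   -0.033  +0.100  -0.034  -0.007
     79  0.4489   +0.000  +0.020  +0.004  +0.000   +0.028  +0.060  +0.004  +0.000   -0.052  +0.078  -0.262  -0.222
    118  0.6705   +0.000  +0.020  +0.000  +0.000   +0.028  +0.060  +0.000  +0.000   -0.117  +0.055  -0.282  -0.069


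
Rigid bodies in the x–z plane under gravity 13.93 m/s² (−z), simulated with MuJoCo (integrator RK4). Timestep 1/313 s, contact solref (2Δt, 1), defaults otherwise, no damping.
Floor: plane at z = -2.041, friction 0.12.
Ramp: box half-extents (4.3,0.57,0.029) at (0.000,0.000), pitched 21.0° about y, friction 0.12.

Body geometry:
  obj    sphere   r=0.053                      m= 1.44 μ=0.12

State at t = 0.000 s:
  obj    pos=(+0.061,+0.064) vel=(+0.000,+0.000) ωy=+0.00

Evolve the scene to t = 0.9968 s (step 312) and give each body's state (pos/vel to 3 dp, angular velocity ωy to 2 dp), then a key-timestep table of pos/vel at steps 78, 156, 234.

State at t = 0.9968 s:
  obj    pos=(+1.715,-0.571) vel=(+3.318,-1.274) ωy=+67.05

Key-timestep trajectory:
   step    t(s)  obj.x    obj.z    obj.vx   obj.vz 
     78  0.2492   +0.165  +0.025  +0.830  -0.319
    156  0.4984   +0.475  -0.094  +1.659  -0.637
    234  0.7476   +0.992  -0.293  +2.489  -0.955


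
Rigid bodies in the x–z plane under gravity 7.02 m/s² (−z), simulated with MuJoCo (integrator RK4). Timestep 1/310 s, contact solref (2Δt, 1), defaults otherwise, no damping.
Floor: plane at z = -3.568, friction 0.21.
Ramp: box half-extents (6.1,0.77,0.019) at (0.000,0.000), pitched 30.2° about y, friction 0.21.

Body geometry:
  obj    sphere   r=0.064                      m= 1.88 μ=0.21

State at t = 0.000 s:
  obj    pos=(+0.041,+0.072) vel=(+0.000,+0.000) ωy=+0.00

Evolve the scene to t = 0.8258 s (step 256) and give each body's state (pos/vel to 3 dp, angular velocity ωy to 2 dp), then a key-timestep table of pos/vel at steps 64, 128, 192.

State at t = 0.8258 s:
  obj    pos=(+0.785,-0.361) vel=(+1.800,-1.048) ωy=+32.54

Key-timestep trajectory:
   step    t(s)  obj.x    obj.z    obj.vx   obj.vz 
     64  0.2065   +0.088  +0.045  +0.450  -0.262
    128  0.4129   +0.227  -0.036  +0.900  -0.524
    192  0.6194   +0.459  -0.171  +1.350  -0.786


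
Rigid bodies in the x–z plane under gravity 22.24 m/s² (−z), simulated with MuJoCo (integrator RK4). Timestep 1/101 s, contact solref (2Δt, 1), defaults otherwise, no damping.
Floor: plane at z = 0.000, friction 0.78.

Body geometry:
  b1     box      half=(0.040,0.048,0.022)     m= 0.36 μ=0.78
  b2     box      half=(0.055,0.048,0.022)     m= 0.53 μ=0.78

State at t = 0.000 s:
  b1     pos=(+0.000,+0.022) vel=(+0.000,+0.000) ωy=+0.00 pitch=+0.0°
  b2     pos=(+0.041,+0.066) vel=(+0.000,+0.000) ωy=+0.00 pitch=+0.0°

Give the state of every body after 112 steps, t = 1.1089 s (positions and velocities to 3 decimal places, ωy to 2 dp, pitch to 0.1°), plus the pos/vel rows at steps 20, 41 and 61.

State at t = 1.1089 s:
  b1     pos=(+0.000,+0.022) vel=(+0.000,+0.000) ωy=+0.00 pitch=+0.0°
  b2     pos=(+0.093,+0.055) vel=(+0.000,+0.000) ωy=+0.00 pitch=+90.0°

Key-timestep trajectory:
   step    t(s)  b1.x    b1.z    b1.vx   b1.vz   b2.x    b2.z    b2.vx   b2.vz 
     20  0.1980   +0.000  +0.022  -0.002  +0.001   +0.055  +0.060  +0.214  -0.195
     41  0.4059   +0.000  +0.022  +0.000  +0.000   +0.102  +0.057  +0.009  +0.015
     61  0.6040   +0.000  +0.022  +0.000  +0.000   +0.097  +0.055  +0.025  +0.033


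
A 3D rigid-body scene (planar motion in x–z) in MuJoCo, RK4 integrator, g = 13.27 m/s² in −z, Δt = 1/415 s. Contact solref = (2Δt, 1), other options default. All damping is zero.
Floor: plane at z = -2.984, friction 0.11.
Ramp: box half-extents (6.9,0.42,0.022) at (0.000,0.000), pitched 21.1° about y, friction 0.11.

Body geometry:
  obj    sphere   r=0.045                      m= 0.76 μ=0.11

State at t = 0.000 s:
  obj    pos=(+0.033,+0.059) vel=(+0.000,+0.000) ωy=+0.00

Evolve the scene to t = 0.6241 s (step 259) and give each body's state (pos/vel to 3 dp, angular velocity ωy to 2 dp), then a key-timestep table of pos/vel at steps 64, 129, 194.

State at t = 0.6241 s:
  obj    pos=(+0.654,-0.181) vel=(+1.989,-0.769) ωy=+47.15

Key-timestep trajectory:
   step    t(s)  obj.x    obj.z    obj.vx   obj.vz 
     64  0.1542   +0.071  +0.044  +0.492  -0.189
    129  0.3108   +0.187  +0.000  +0.992  -0.379
    194  0.4675   +0.381  -0.075  +1.490  -0.577


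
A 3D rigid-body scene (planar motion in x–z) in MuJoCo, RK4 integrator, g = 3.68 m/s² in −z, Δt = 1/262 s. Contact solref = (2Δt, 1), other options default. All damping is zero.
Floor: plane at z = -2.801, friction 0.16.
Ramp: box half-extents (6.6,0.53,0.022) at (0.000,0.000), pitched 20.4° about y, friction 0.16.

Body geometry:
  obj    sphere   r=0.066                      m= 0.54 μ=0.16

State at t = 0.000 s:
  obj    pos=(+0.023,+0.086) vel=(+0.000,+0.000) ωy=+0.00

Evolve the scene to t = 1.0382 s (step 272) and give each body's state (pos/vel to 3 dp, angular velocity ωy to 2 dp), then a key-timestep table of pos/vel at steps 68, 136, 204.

State at t = 1.0382 s:
  obj    pos=(+0.486,-0.087) vel=(+0.892,-0.332) ωy=+14.41

Key-timestep trajectory:
   step    t(s)  obj.x    obj.z    obj.vx   obj.vz 
     68  0.2595   +0.052  +0.075  +0.223  -0.083
    136  0.5191   +0.139  +0.042  +0.446  -0.166
    204  0.7786   +0.283  -0.011  +0.669  -0.249


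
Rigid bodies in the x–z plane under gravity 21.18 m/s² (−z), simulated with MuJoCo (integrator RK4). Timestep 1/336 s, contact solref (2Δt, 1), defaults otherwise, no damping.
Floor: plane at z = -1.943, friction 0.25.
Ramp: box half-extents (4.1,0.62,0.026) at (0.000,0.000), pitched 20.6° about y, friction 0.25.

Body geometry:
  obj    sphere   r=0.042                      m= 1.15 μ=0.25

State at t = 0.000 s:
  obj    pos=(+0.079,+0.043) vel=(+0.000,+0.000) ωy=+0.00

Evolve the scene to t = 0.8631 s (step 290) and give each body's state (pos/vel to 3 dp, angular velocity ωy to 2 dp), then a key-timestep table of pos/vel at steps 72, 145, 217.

State at t = 0.8631 s:
  obj    pos=(+1.935,-0.655) vel=(+4.300,-1.616) ωy=+109.37

Key-timestep trajectory:
   step    t(s)  obj.x    obj.z    obj.vx   obj.vz 
     72  0.2143   +0.193  +0.000  +1.068  -0.401
    145  0.4315   +0.543  -0.131  +2.150  -0.808
    217  0.6458   +1.118  -0.348  +3.218  -1.210


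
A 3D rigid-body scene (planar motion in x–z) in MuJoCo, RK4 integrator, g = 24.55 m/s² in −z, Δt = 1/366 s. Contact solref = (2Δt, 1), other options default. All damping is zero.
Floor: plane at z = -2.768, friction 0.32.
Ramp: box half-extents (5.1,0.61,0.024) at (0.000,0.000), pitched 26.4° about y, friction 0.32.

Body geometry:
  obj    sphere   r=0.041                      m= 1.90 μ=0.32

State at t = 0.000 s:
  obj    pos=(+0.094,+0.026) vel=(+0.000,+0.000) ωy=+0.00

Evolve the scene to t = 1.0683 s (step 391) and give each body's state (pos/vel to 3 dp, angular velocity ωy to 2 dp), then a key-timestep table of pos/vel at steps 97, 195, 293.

State at t = 1.0683 s:
  obj    pos=(+4.079,-1.952) vel=(+7.461,-3.704) ωy=+203.15

Key-timestep trajectory:
   step    t(s)  obj.x    obj.z    obj.vx   obj.vz 
     97  0.2650   +0.339  -0.096  +1.851  -0.919
    195  0.5328   +1.085  -0.466  +3.721  -1.847
    293  0.8005   +2.332  -1.085  +5.591  -2.775


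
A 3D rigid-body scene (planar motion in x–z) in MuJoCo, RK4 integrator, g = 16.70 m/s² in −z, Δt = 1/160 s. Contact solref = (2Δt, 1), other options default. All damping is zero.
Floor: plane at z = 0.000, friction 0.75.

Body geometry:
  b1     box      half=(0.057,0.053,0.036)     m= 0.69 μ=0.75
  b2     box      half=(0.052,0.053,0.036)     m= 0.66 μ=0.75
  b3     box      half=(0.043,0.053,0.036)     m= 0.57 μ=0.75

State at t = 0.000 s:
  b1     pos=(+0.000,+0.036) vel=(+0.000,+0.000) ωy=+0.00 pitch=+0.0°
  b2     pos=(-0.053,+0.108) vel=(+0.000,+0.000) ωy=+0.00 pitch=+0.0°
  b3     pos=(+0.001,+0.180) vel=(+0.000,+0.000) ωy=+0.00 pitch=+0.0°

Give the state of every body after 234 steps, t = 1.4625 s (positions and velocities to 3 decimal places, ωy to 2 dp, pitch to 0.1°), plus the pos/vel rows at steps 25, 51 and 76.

State at t = 1.4625 s:
  b1     pos=(+0.000,+0.036) vel=(+0.000,+0.000) ωy=+0.00 pitch=+0.0°
  b2     pos=(-0.053,+0.108) vel=(+0.000,+0.000) ωy=+0.00 pitch=-0.2°
  b3     pos=(+0.108,+0.036) vel=(+0.000,+0.000) ωy=+0.00 pitch=+180.0°

Key-timestep trajectory:
   step    t(s)  b1.x    b1.z    b1.vx   b1.vz   b2.x    b2.z    b2.vx   b2.vz   b3.x    b3.z    b3.vx   b3.vz 
     25  0.1562   +0.000  +0.036  -0.001  +0.000   -0.053  +0.108  -0.002  +0.000   +0.011  +0.178  +0.185  -0.065
     51  0.3188   +0.000  +0.036  -0.001  +0.001   -0.053  +0.108  -0.003  +0.000   +0.055  +0.115  +0.167  +0.102
     76  0.4750   +0.000  +0.036  +0.000  +0.000   -0.053  +0.108  +0.000  +0.000   +0.098  +0.088  +0.410  -0.813


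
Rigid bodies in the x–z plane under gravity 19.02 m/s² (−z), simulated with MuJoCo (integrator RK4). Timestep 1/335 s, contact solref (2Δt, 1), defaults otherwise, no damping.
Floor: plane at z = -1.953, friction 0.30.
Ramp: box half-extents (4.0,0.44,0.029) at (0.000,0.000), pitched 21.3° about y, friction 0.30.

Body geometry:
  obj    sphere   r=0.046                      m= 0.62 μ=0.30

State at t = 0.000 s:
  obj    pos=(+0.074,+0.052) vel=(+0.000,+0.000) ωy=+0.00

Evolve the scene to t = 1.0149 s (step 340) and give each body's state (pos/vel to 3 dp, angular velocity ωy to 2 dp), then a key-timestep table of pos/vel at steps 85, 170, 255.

State at t = 1.0149 s:
  obj    pos=(+2.442,-0.872) vel=(+4.667,-1.819) ωy=+108.87

Key-timestep trajectory:
   step    t(s)  obj.x    obj.z    obj.vx   obj.vz 
     85  0.2537   +0.222  -0.006  +1.167  -0.455
    170  0.5075   +0.666  -0.179  +2.333  -0.910
    255  0.7612   +1.406  -0.468  +3.500  -1.365


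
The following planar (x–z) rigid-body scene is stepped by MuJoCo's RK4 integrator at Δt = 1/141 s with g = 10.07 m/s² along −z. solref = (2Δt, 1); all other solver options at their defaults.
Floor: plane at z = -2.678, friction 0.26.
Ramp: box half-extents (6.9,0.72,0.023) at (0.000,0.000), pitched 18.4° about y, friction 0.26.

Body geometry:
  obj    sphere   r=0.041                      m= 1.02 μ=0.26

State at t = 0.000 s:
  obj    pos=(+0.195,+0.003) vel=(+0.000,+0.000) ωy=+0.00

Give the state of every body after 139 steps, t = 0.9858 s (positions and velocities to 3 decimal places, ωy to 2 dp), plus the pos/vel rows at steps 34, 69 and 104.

State at t = 0.9858 s:
  obj    pos=(+1.242,-0.346) vel=(+2.124,-0.706) ωy=+54.58

Key-timestep trajectory:
   step    t(s)  obj.x    obj.z    obj.vx   obj.vz 
     34  0.2411   +0.258  -0.018  +0.520  -0.173
     69  0.4894   +0.453  -0.083  +1.054  -0.351
    104  0.7376   +0.781  -0.192  +1.589  -0.529


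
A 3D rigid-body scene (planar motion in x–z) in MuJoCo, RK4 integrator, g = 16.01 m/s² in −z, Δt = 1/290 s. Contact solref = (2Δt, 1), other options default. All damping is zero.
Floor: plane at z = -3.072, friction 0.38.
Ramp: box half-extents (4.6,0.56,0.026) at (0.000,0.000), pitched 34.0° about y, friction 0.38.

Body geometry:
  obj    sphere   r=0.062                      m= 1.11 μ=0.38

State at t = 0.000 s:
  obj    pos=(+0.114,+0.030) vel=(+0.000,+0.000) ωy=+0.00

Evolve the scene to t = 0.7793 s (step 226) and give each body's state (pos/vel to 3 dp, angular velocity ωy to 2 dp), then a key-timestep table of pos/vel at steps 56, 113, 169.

State at t = 0.7793 s:
  obj    pos=(+1.724,-1.057) vel=(+4.132,-2.787) ωy=+80.37

Key-timestep trajectory:
   step    t(s)  obj.x    obj.z    obj.vx   obj.vz 
     56  0.1931   +0.213  -0.037  +1.024  -0.691
    113  0.3897   +0.516  -0.242  +2.066  -1.393
    169  0.5828   +1.014  -0.578  +3.090  -2.084


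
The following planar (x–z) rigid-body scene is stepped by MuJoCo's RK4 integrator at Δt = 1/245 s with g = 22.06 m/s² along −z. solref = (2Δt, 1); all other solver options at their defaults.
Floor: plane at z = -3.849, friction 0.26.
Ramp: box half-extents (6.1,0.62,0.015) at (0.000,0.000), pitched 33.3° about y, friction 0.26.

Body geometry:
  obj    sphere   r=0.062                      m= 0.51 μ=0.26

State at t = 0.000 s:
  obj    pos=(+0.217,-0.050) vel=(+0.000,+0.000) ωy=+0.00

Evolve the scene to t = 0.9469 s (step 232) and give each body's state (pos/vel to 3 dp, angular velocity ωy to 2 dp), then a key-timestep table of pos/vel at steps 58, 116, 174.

State at t = 0.9469 s:
  obj    pos=(+3.459,-2.180) vel=(+6.847,-4.498) ωy=+132.10

Key-timestep trajectory:
   step    t(s)  obj.x    obj.z    obj.vx   obj.vz 
     58  0.2367   +0.420  -0.184  +1.712  -1.125
    116  0.4735   +1.028  -0.583  +3.424  -2.249
    174  0.7102   +2.041  -1.248  +5.136  -3.373


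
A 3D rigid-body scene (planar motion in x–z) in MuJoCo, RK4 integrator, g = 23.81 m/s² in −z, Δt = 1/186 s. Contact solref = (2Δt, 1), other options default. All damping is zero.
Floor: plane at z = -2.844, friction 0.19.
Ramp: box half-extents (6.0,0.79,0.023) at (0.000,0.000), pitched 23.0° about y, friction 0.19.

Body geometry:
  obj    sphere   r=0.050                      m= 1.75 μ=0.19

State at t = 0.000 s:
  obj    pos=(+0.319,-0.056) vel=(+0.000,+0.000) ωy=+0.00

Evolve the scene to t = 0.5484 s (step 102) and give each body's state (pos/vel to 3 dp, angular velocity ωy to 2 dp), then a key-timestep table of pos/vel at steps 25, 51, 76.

State at t = 0.5484 s:
  obj    pos=(+1.239,-0.447) vel=(+3.355,-1.424) ωy=+72.85

Key-timestep trajectory:
   step    t(s)  obj.x    obj.z    obj.vx   obj.vz 
     25  0.1344   +0.374  -0.080  +0.823  -0.349
     51  0.2742   +0.549  -0.154  +1.678  -0.712
     76  0.4086   +0.830  -0.273  +2.500  -1.061


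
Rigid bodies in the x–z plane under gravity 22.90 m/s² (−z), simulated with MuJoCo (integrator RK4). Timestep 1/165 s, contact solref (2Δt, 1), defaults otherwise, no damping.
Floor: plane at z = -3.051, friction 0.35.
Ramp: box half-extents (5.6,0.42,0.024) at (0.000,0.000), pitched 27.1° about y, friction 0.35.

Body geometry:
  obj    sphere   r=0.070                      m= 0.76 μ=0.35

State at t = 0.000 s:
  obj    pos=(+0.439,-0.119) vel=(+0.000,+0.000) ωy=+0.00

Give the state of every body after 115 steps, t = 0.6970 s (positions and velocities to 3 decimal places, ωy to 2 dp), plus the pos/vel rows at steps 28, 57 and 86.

State at t = 0.6970 s:
  obj    pos=(+2.050,-0.944) vel=(+4.623,-2.366) ωy=+74.17

Key-timestep trajectory:
   step    t(s)  obj.x    obj.z    obj.vx   obj.vz 
     28  0.1697   +0.535  -0.168  +1.126  -0.576
     57  0.3455   +0.835  -0.322  +2.292  -1.173
     86  0.5212   +1.340  -0.580  +3.457  -1.769


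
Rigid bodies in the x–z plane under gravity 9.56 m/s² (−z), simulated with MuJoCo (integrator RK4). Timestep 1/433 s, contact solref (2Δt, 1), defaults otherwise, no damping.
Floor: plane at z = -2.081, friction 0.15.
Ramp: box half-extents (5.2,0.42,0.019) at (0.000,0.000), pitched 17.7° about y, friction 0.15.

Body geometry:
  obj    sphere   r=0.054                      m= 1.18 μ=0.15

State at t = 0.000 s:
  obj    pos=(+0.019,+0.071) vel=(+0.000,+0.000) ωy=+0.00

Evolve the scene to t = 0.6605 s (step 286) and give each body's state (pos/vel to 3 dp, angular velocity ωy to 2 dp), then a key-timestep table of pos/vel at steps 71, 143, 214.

State at t = 0.6605 s:
  obj    pos=(+0.450,-0.067) vel=(+1.306,-0.417) ωy=+25.39

Key-timestep trajectory:
   step    t(s)  obj.x    obj.z    obj.vx   obj.vz 
     71  0.1640   +0.046  +0.062  +0.324  -0.104
    143  0.3303   +0.127  +0.036  +0.653  -0.208
    214  0.4942   +0.261  -0.007  +0.978  -0.312


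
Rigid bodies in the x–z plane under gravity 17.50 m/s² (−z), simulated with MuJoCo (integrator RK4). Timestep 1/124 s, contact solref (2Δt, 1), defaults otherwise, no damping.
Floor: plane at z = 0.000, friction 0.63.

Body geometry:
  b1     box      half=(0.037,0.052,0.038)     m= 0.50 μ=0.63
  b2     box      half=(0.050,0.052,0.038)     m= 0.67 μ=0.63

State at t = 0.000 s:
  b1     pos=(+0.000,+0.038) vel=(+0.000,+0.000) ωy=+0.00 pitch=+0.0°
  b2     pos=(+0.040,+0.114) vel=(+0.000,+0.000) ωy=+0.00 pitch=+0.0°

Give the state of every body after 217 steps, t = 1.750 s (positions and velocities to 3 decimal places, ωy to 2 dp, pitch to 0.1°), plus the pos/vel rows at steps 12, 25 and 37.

State at t = 1.750 s:
  b1     pos=(+0.000,+0.038) vel=(+0.000,+0.000) ωy=+0.00 pitch=+0.0°
  b2     pos=(+0.089,+0.050) vel=(+0.000,+0.000) ωy=+0.00 pitch=+90.0°

Key-timestep trajectory:
   step    t(s)  b1.x    b1.z    b1.vx   b1.vz   b2.x    b2.z    b2.vx   b2.vz 
     12  0.0968   +0.000  +0.038  -0.001  +0.001   +0.044  +0.113  +0.096  -0.014
     25  0.2016   +0.000  +0.038  -0.001  +0.000   +0.067  +0.100  +0.349  -0.390
     37  0.2984   +0.000  +0.038  +0.000  +0.000   +0.090  +0.046  -0.044  +0.148


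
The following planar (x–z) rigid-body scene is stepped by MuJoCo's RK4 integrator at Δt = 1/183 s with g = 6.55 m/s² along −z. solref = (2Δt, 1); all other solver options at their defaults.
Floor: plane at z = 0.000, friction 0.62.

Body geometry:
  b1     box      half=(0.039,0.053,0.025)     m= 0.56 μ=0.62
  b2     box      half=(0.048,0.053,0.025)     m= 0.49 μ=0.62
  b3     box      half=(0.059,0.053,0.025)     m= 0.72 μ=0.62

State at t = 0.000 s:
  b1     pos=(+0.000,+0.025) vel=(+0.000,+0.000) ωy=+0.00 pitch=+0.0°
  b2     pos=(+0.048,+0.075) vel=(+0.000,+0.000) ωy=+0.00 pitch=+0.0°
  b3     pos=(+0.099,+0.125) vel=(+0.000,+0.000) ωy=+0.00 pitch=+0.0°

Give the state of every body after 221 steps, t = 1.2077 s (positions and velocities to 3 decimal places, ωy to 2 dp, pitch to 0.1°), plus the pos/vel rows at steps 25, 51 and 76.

State at t = 1.2077 s:
  b1     pos=(-0.001,+0.025) vel=(+0.000,+0.000) ωy=+0.00 pitch=+0.0°
  b2     pos=(+0.065,+0.054) vel=(+0.000,+0.000) ωy=-0.01 pitch=+58.1°
  b3     pos=(+0.139,+0.058) vel=(+0.000,+0.000) ωy=-0.01 pitch=+42.7°

Key-timestep trajectory:
   step    t(s)  b1.x    b1.z    b1.vx   b1.vz   b2.x    b2.z    b2.vx   b2.vz   b3.x    b3.z    b3.vx   b3.vz 
     25  0.1366   +0.000  +0.025  +0.000  +0.000   +0.056  +0.070  +0.119  -0.113   +0.122  +0.098  +0.287  -0.481
     51  0.2787   +0.000  +0.025  +0.000  +0.000   +0.071  +0.054  +0.031  +0.004   +0.143  +0.060  +0.006  +0.005
     76  0.4153   +0.000  +0.025  +0.000  +0.000   +0.068  +0.054  -0.070  -0.002   +0.140  +0.059  -0.049  -0.021
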